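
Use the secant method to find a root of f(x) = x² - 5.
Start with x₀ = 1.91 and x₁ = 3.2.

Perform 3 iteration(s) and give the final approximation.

f(x) = x² - 5
x₀ = 1.91, x₁ = 3.2

Secant formula: x_{n+1} = x_n - f(x_n)(x_n - x_{n-1})/(f(x_n) - f(x_{n-1}))

Iteration 1:
  f(1.910000) = -1.351900
  f(3.200000) = 5.240000
  x_2 = 3.200000 - 5.240000×(3.200000 - 1.910000)/(5.240000 - (-1.351900))
       = 2.174560
Iteration 2:
  f(3.200000) = 5.240000
  f(2.174560) = -0.271290
  x_3 = 2.174560 - (-0.271290)×(2.174560 - 3.200000)/(-0.271290 - 5.240000)
       = 2.225036
Iteration 3:
  f(2.174560) = -0.271290
  f(2.225036) = -0.049213
  x_4 = 2.225036 - (-0.049213)×(2.225036 - 2.174560)/(-0.049213 - (-0.271290))
       = 2.236222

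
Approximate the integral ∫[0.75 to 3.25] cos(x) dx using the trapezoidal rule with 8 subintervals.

f(x) = cos(x)
a = 0.75, b = 3.25, n = 8
h = (b - a)/n = 0.312500

Trapezoidal rule: (h/2)[f(x₀) + 2f(x₁) + 2f(x₂) + ... + f(xₙ)]

x_0 = 0.7500, f(x_0) = 0.731689, coefficient = 1
x_1 = 1.0625, f(x_1) = 0.486690, coefficient = 2
x_2 = 1.3750, f(x_2) = 0.194548, coefficient = 2
x_3 = 1.6875, f(x_3) = -0.116439, coefficient = 2
x_4 = 2.0000, f(x_4) = -0.416147, coefficient = 2
x_5 = 2.3125, f(x_5) = -0.675545, coefficient = 2
x_6 = 2.6250, f(x_6) = -0.869507, coefficient = 2
x_7 = 2.9375, f(x_7) = -0.979245, coefficient = 2
x_8 = 3.2500, f(x_8) = -0.994130, coefficient = 1

I ≈ (0.312500/2) × -5.013733 = -0.783396
Exact value: -0.789834
Error: 0.006438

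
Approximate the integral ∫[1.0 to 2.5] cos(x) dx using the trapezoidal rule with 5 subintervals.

f(x) = cos(x)
a = 1.0, b = 2.5, n = 5
h = (b - a)/n = 0.300000

Trapezoidal rule: (h/2)[f(x₀) + 2f(x₁) + 2f(x₂) + ... + f(xₙ)]

x_0 = 1.0000, f(x_0) = 0.540302, coefficient = 1
x_1 = 1.3000, f(x_1) = 0.267499, coefficient = 2
x_2 = 1.6000, f(x_2) = -0.029200, coefficient = 2
x_3 = 1.9000, f(x_3) = -0.323290, coefficient = 2
x_4 = 2.2000, f(x_4) = -0.588501, coefficient = 2
x_5 = 2.5000, f(x_5) = -0.801144, coefficient = 1

I ≈ (0.300000/2) × -1.607824 = -0.241174
Exact value: -0.242999
Error: 0.001825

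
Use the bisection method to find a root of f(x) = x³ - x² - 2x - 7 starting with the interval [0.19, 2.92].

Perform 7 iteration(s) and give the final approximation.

f(x) = x³ - x² - 2x - 7
Initial interval: [0.19, 2.92]

Iteration 1:
  c_1 = (0.190000 + 2.920000)/2 = 1.555000
  f(c_1) = f(1.555000) = -8.767996
  f(a) × f(c) ≥ 0, new interval: [1.555000, 2.920000]
Iteration 2:
  c_2 = (1.555000 + 2.920000)/2 = 2.237500
  f(c_2) = f(2.237500) = -5.279572
  f(a) × f(c) ≥ 0, new interval: [2.237500, 2.920000]
Iteration 3:
  c_3 = (2.237500 + 2.920000)/2 = 2.578750
  f(c_3) = f(2.578750) = -1.658889
  f(a) × f(c) ≥ 0, new interval: [2.578750, 2.920000]
Iteration 4:
  c_4 = (2.578750 + 2.920000)/2 = 2.749375
  f(c_4) = f(2.749375) = 0.724886
  f(a) × f(c) < 0, new interval: [2.578750, 2.749375]
Iteration 5:
  c_5 = (2.578750 + 2.749375)/2 = 2.664062
  f(c_5) = f(2.664062) = -0.517892
  f(a) × f(c) ≥ 0, new interval: [2.664062, 2.749375]
Iteration 6:
  c_6 = (2.664062 + 2.749375)/2 = 2.706719
  f(c_6) = f(2.706719) = 0.090541
  f(a) × f(c) < 0, new interval: [2.664062, 2.706719]
Iteration 7:
  c_7 = (2.664062 + 2.706719)/2 = 2.685391
  f(c_7) = f(2.685391) = -0.216885
  f(a) × f(c) ≥ 0, new interval: [2.685391, 2.706719]

After 7 iteration(s), the approximation is c_7 = 2.685391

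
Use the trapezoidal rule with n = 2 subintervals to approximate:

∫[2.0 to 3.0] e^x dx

f(x) = e^x
a = 2.0, b = 3.0, n = 2
h = (b - a)/n = 0.500000

Trapezoidal rule: (h/2)[f(x₀) + 2f(x₁) + 2f(x₂) + ... + f(xₙ)]

x_0 = 2.0000, f(x_0) = 7.389056, coefficient = 1
x_1 = 2.5000, f(x_1) = 12.182494, coefficient = 2
x_2 = 3.0000, f(x_2) = 20.085537, coefficient = 1

I ≈ (0.500000/2) × 51.839581 = 12.959895
Exact value: 12.696481
Error: 0.263414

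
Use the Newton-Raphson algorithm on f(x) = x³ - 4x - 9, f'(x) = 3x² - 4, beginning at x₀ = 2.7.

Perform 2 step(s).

f(x) = x³ - 4x - 9
f'(x) = 3x² - 4
x₀ = 2.7

Newton-Raphson formula: x_{n+1} = x_n - f(x_n)/f'(x_n)

Iteration 1:
  f(2.700000) = -0.117000
  f'(2.700000) = 17.870000
  x_1 = 2.700000 - (-0.117000)/17.870000 = 2.706547
Iteration 2:
  f(2.706547) = 0.000348
  f'(2.706547) = 17.976195
  x_2 = 2.706547 - 0.000348/17.976195 = 2.706528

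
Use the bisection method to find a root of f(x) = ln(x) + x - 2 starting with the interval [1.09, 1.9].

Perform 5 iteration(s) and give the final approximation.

f(x) = ln(x) + x - 2
Initial interval: [1.09, 1.9]

Iteration 1:
  c_1 = (1.090000 + 1.900000)/2 = 1.495000
  f(c_1) = f(1.495000) = -0.102874
  f(a) × f(c) ≥ 0, new interval: [1.495000, 1.900000]
Iteration 2:
  c_2 = (1.495000 + 1.900000)/2 = 1.697500
  f(c_2) = f(1.697500) = 0.226657
  f(a) × f(c) < 0, new interval: [1.495000, 1.697500]
Iteration 3:
  c_3 = (1.495000 + 1.697500)/2 = 1.596250
  f(c_3) = f(1.596250) = 0.063907
  f(a) × f(c) < 0, new interval: [1.495000, 1.596250]
Iteration 4:
  c_4 = (1.495000 + 1.596250)/2 = 1.545625
  f(c_4) = f(1.545625) = -0.018947
  f(a) × f(c) ≥ 0, new interval: [1.545625, 1.596250]
Iteration 5:
  c_5 = (1.545625 + 1.596250)/2 = 1.570937
  f(c_5) = f(1.570937) = 0.022610
  f(a) × f(c) < 0, new interval: [1.545625, 1.570937]

After 5 iteration(s), the approximation is c_5 = 1.570937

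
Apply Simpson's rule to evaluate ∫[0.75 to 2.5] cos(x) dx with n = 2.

f(x) = cos(x)
a = 0.75, b = 2.5, n = 2
h = (b - a)/n = 0.875000

Simpson's rule: (h/3)[f(x₀) + 4f(x₁) + 2f(x₂) + ... + f(xₙ)]

x_0 = 0.7500, f(x_0) = 0.731689, coefficient = 1
x_1 = 1.6250, f(x_1) = -0.054177, coefficient = 4
x_2 = 2.5000, f(x_2) = -0.801144, coefficient = 1

I ≈ (0.875000/3) × -0.286163 = -0.083464
Exact value: -0.083167
Error: 0.000298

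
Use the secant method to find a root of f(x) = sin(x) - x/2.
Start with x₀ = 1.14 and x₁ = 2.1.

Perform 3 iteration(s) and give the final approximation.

f(x) = sin(x) - x/2
x₀ = 1.14, x₁ = 2.1

Secant formula: x_{n+1} = x_n - f(x_n)(x_n - x_{n-1})/(f(x_n) - f(x_{n-1}))

Iteration 1:
  f(1.140000) = 0.338633
  f(2.100000) = -0.186791
  x_2 = 2.100000 - (-0.186791)×(2.100000 - 1.140000)/(-0.186791 - 0.338633)
       = 1.758716
Iteration 2:
  f(2.100000) = -0.186791
  f(1.758716) = 0.103037
  x_3 = 1.758716 - 0.103037×(1.758716 - 2.100000)/(0.103037 - (-0.186791))
       = 1.880046
Iteration 3:
  f(1.758716) = 0.103037
  f(1.880046) = 0.012539
  x_4 = 1.880046 - 0.012539×(1.880046 - 1.758716)/(0.012539 - 0.103037)
       = 1.896857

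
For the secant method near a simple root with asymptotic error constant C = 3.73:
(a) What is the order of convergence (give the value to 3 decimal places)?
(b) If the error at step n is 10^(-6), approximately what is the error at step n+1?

(a) Secant method has superlinear convergence with order φ = (1+√5)/2 ≈ 1.618.
    This means |e_{n+1}| ≈ C|e_n|^1.618.

(b) With |e_n| = 10^(-6) and C = 3.73:
    |e_{n+1}| ≈ 3.73 × (10^(-6))^1.618 = 3.73 × 10^(-9.71)

(a) ≈ 1.618 (golden ratio); (b) |e_{n+1}| ≈ 7.303e-10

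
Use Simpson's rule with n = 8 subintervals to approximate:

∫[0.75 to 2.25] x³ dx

f(x) = x³
a = 0.75, b = 2.25, n = 8
h = (b - a)/n = 0.187500

Simpson's rule: (h/3)[f(x₀) + 4f(x₁) + 2f(x₂) + ... + f(xₙ)]

x_0 = 0.7500, f(x_0) = 0.421875, coefficient = 1
x_1 = 0.9375, f(x_1) = 0.823975, coefficient = 4
x_2 = 1.1250, f(x_2) = 1.423828, coefficient = 2
x_3 = 1.3125, f(x_3) = 2.260986, coefficient = 4
x_4 = 1.5000, f(x_4) = 3.375000, coefficient = 2
x_5 = 1.6875, f(x_5) = 4.805420, coefficient = 4
x_6 = 1.8750, f(x_6) = 6.591797, coefficient = 2
x_7 = 2.0625, f(x_7) = 8.773682, coefficient = 4
x_8 = 2.2500, f(x_8) = 11.390625, coefficient = 1

I ≈ (0.187500/3) × 101.250000 = 6.328125
Exact value: 6.328125
Error: 0.000000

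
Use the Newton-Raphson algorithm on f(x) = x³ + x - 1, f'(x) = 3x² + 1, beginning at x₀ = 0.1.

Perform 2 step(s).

f(x) = x³ + x - 1
f'(x) = 3x² + 1
x₀ = 0.1

Newton-Raphson formula: x_{n+1} = x_n - f(x_n)/f'(x_n)

Iteration 1:
  f(0.100000) = -0.899000
  f'(0.100000) = 1.030000
  x_1 = 0.100000 - (-0.899000)/1.030000 = 0.972816
Iteration 2:
  f(0.972816) = 0.893459
  f'(0.972816) = 3.839110
  x_2 = 0.972816 - 0.893459/3.839110 = 0.740090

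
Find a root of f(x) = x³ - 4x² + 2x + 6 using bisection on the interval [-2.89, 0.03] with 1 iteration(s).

f(x) = x³ - 4x² + 2x + 6
Initial interval: [-2.89, 0.03]

Iteration 1:
  c_1 = (-2.890000 + 0.030000)/2 = -1.430000
  f(c_1) = f(-1.430000) = -7.963807
  f(a) × f(c) ≥ 0, new interval: [-1.430000, 0.030000]

After 1 iteration(s), the approximation is c_1 = -1.430000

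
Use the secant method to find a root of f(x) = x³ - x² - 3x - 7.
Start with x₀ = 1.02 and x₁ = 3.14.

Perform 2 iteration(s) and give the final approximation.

f(x) = x³ - x² - 3x - 7
x₀ = 1.02, x₁ = 3.14

Secant formula: x_{n+1} = x_n - f(x_n)(x_n - x_{n-1})/(f(x_n) - f(x_{n-1}))

Iteration 1:
  f(1.020000) = -10.039192
  f(3.140000) = 4.679544
  x_2 = 3.140000 - 4.679544×(3.140000 - 1.020000)/(4.679544 - (-10.039192))
       = 2.465986
Iteration 2:
  f(3.140000) = 4.679544
  f(2.465986) = -5.483169
  x_3 = 2.465986 - (-5.483169)×(2.465986 - 3.140000)/(-5.483169 - 4.679544)
       = 2.829642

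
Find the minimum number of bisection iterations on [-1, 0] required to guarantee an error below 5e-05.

We need (b-a)/2^n ≤ 5e-05
(0 - (-1))/2^n ≤ 5e-05
1/2^n ≤ 5e-05
2^n ≥ 20000
n ≥ log₂(20000) = 14.29
n ≥ 15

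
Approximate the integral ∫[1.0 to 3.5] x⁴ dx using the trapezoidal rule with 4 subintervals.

f(x) = x⁴
a = 1.0, b = 3.5, n = 4
h = (b - a)/n = 0.625000

Trapezoidal rule: (h/2)[f(x₀) + 2f(x₁) + 2f(x₂) + ... + f(xₙ)]

x_0 = 1.0000, f(x_0) = 1.000000, coefficient = 1
x_1 = 1.6250, f(x_1) = 6.972900, coefficient = 2
x_2 = 2.2500, f(x_2) = 25.628906, coefficient = 2
x_3 = 2.8750, f(x_3) = 68.320557, coefficient = 2
x_4 = 3.5000, f(x_4) = 150.062500, coefficient = 1

I ≈ (0.625000/2) × 352.907227 = 110.283508
Exact value: 104.843750
Error: 5.439758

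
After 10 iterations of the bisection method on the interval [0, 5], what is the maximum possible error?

Bisection error bound: |error| ≤ (b-a)/2^n
|error| ≤ (5 - 0)/2^10 = 5/2^10
|error| ≤ 0.0048828125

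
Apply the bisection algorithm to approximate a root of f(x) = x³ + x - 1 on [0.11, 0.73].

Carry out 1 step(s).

f(x) = x³ + x - 1
Initial interval: [0.11, 0.73]

Iteration 1:
  c_1 = (0.110000 + 0.730000)/2 = 0.420000
  f(c_1) = f(0.420000) = -0.505912
  f(a) × f(c) ≥ 0, new interval: [0.420000, 0.730000]

After 1 iteration(s), the approximation is c_1 = 0.420000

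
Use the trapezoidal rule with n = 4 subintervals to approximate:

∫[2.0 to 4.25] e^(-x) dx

f(x) = e^(-x)
a = 2.0, b = 4.25, n = 4
h = (b - a)/n = 0.562500

Trapezoidal rule: (h/2)[f(x₀) + 2f(x₁) + 2f(x₂) + ... + f(xₙ)]

x_0 = 2.0000, f(x_0) = 0.135335, coefficient = 1
x_1 = 2.5625, f(x_1) = 0.077112, coefficient = 2
x_2 = 3.1250, f(x_2) = 0.043937, coefficient = 2
x_3 = 3.6875, f(x_3) = 0.025035, coefficient = 2
x_4 = 4.2500, f(x_4) = 0.014264, coefficient = 1

I ≈ (0.562500/2) × 0.441766 = 0.124247
Exact value: 0.121071
Error: 0.003176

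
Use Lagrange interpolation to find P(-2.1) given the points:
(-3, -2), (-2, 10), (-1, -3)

Lagrange interpolation formula:
P(x) = Σ yᵢ × Lᵢ(x)
where Lᵢ(x) = Π_{j≠i} (x - xⱼ)/(xᵢ - xⱼ)

L_0(-2.1) = (-2.1 - (-2))/(-3 - (-2)) × (-2.1 - (-1))/(-3 - (-1)) = 0.055000
L_1(-2.1) = (-2.1 - (-3))/(-2 - (-3)) × (-2.1 - (-1))/(-2 - (-1)) = 0.990000
L_2(-2.1) = (-2.1 - (-3))/(-1 - (-3)) × (-2.1 - (-2))/(-1 - (-2)) = -0.045000

P(-2.1) = (-2)×L_0(-2.1) + 10×L_1(-2.1) + (-3)×L_2(-2.1)
P(-2.1) = 9.925000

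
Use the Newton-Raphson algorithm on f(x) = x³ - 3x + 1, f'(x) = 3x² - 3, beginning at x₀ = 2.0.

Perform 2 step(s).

f(x) = x³ - 3x + 1
f'(x) = 3x² - 3
x₀ = 2.0

Newton-Raphson formula: x_{n+1} = x_n - f(x_n)/f'(x_n)

Iteration 1:
  f(2.000000) = 3.000000
  f'(2.000000) = 9.000000
  x_1 = 2.000000 - 3.000000/9.000000 = 1.666667
Iteration 2:
  f(1.666667) = 0.629630
  f'(1.666667) = 5.333333
  x_2 = 1.666667 - 0.629630/5.333333 = 1.548611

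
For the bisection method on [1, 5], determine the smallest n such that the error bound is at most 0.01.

We need (b-a)/2^n ≤ 0.01
(5 - 1)/2^n ≤ 0.01
4/2^n ≤ 0.01
2^n ≥ 400
n ≥ log₂(400) = 8.64
n ≥ 9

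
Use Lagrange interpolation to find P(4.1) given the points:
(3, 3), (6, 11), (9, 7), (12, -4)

Lagrange interpolation formula:
P(x) = Σ yᵢ × Lᵢ(x)
where Lᵢ(x) = Π_{j≠i} (x - xⱼ)/(xᵢ - xⱼ)

L_0(4.1) = (4.1 - 6)/(3 - 6) × (4.1 - 9)/(3 - 9) × (4.1 - 12)/(3 - 12) = 0.454006
L_1(4.1) = (4.1 - 3)/(6 - 3) × (4.1 - 9)/(6 - 9) × (4.1 - 12)/(6 - 12) = 0.788537
L_2(4.1) = (4.1 - 3)/(9 - 3) × (4.1 - 6)/(9 - 6) × (4.1 - 12)/(9 - 12) = -0.305759
L_3(4.1) = (4.1 - 3)/(12 - 3) × (4.1 - 6)/(12 - 6) × (4.1 - 9)/(12 - 9) = 0.063216

P(4.1) = 3×L_0(4.1) + 11×L_1(4.1) + 7×L_2(4.1) + (-4)×L_3(4.1)
P(4.1) = 7.642747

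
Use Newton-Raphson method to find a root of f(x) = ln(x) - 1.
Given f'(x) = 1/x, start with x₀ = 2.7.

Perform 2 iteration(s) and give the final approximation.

f(x) = ln(x) - 1
f'(x) = 1/x
x₀ = 2.7

Newton-Raphson formula: x_{n+1} = x_n - f(x_n)/f'(x_n)

Iteration 1:
  f(2.700000) = -0.006748
  f'(2.700000) = 0.370370
  x_1 = 2.700000 - (-0.006748)/0.370370 = 2.718220
Iteration 2:
  f(2.718220) = -0.000023
  f'(2.718220) = 0.367888
  x_2 = 2.718220 - (-0.000023)/0.367888 = 2.718282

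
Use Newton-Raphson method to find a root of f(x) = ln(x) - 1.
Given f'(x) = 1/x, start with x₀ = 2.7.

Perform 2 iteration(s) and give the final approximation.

f(x) = ln(x) - 1
f'(x) = 1/x
x₀ = 2.7

Newton-Raphson formula: x_{n+1} = x_n - f(x_n)/f'(x_n)

Iteration 1:
  f(2.700000) = -0.006748
  f'(2.700000) = 0.370370
  x_1 = 2.700000 - (-0.006748)/0.370370 = 2.718220
Iteration 2:
  f(2.718220) = -0.000023
  f'(2.718220) = 0.367888
  x_2 = 2.718220 - (-0.000023)/0.367888 = 2.718282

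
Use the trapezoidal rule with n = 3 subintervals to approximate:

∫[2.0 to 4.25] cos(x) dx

f(x) = cos(x)
a = 2.0, b = 4.25, n = 3
h = (b - a)/n = 0.750000

Trapezoidal rule: (h/2)[f(x₀) + 2f(x₁) + 2f(x₂) + ... + f(xₙ)]

x_0 = 2.0000, f(x_0) = -0.416147, coefficient = 1
x_1 = 2.7500, f(x_1) = -0.924302, coefficient = 2
x_2 = 3.5000, f(x_2) = -0.936457, coefficient = 2
x_3 = 4.2500, f(x_3) = -0.446087, coefficient = 1

I ≈ (0.750000/2) × -4.583752 = -1.718907
Exact value: -1.804287
Error: 0.085380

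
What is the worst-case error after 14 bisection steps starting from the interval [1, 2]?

Bisection error bound: |error| ≤ (b-a)/2^n
|error| ≤ (2 - 1)/2^14 = 1/2^14
|error| ≤ 0.0000610352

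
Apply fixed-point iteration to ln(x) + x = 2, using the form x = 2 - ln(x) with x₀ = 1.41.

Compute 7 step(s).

Equation: ln(x) + x = 2
Fixed-point form: x = 2 - ln(x)
x₀ = 1.41

x_1 = g(1.410000) = 1.656410
x_2 = g(1.656410) = 1.495347
x_3 = g(1.495347) = 1.597642
x_4 = g(1.597642) = 1.531471
x_5 = g(1.531471) = 1.573771
x_6 = g(1.573771) = 1.546525
x_7 = g(1.546525) = 1.563989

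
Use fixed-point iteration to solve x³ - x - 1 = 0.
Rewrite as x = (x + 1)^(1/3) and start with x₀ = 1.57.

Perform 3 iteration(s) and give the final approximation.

Equation: x³ - x - 1 = 0
Fixed-point form: x = (x + 1)^(1/3)
x₀ = 1.57

x_1 = g(1.570000) = 1.369760
x_2 = g(1.369760) = 1.333219
x_3 = g(1.333219) = 1.326331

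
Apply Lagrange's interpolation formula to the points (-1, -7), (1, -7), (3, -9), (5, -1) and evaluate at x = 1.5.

Lagrange interpolation formula:
P(x) = Σ yᵢ × Lᵢ(x)
where Lᵢ(x) = Π_{j≠i} (x - xⱼ)/(xᵢ - xⱼ)

L_0(1.5) = (1.5 - 1)/(-1 - 1) × (1.5 - 3)/(-1 - 3) × (1.5 - 5)/(-1 - 5) = -0.054688
L_1(1.5) = (1.5 - (-1))/(1 - (-1)) × (1.5 - 3)/(1 - 3) × (1.5 - 5)/(1 - 5) = 0.820312
L_2(1.5) = (1.5 - (-1))/(3 - (-1)) × (1.5 - 1)/(3 - 1) × (1.5 - 5)/(3 - 5) = 0.273438
L_3(1.5) = (1.5 - (-1))/(5 - (-1)) × (1.5 - 1)/(5 - 1) × (1.5 - 3)/(5 - 3) = -0.039062

P(1.5) = (-7)×L_0(1.5) + (-7)×L_1(1.5) + (-9)×L_2(1.5) + (-1)×L_3(1.5)
P(1.5) = -7.781250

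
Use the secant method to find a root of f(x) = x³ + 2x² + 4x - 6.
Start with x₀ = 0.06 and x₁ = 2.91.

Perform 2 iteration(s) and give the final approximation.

f(x) = x³ + 2x² + 4x - 6
x₀ = 0.06, x₁ = 2.91

Secant formula: x_{n+1} = x_n - f(x_n)(x_n - x_{n-1})/(f(x_n) - f(x_{n-1}))

Iteration 1:
  f(0.060000) = -5.752584
  f(2.910000) = 47.218371
  x_2 = 2.910000 - 47.218371×(2.910000 - 0.060000)/(47.218371 - (-5.752584))
       = 0.369507
Iteration 2:
  f(2.910000) = 47.218371
  f(0.369507) = -4.198452
  x_3 = 0.369507 - (-4.198452)×(0.369507 - 2.910000)/(-4.198452 - 47.218371)
       = 0.576951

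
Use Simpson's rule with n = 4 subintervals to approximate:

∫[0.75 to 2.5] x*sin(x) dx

f(x) = x*sin(x)
a = 0.75, b = 2.5, n = 4
h = (b - a)/n = 0.437500

Simpson's rule: (h/3)[f(x₀) + 4f(x₁) + 2f(x₂) + ... + f(xₙ)]

x_0 = 0.7500, f(x_0) = 0.511229, coefficient = 1
x_1 = 1.1875, f(x_1) = 1.101331, coefficient = 4
x_2 = 1.6250, f(x_2) = 1.622613, coefficient = 2
x_3 = 2.0625, f(x_3) = 1.818155, coefficient = 4
x_4 = 2.5000, f(x_4) = 1.496180, coefficient = 1

I ≈ (0.437500/3) × 16.930582 = 2.469043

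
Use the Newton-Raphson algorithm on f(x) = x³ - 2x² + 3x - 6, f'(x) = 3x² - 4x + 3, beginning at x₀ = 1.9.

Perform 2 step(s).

f(x) = x³ - 2x² + 3x - 6
f'(x) = 3x² - 4x + 3
x₀ = 1.9

Newton-Raphson formula: x_{n+1} = x_n - f(x_n)/f'(x_n)

Iteration 1:
  f(1.900000) = -0.661000
  f'(1.900000) = 6.230000
  x_1 = 1.900000 - (-0.661000)/6.230000 = 2.006100
Iteration 2:
  f(2.006100) = 0.042846
  f'(2.006100) = 7.048908
  x_2 = 2.006100 - 0.042846/7.048908 = 2.000021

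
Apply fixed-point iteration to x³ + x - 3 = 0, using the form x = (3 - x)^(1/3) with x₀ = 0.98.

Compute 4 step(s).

Equation: x³ + x - 3 = 0
Fixed-point form: x = (3 - x)^(1/3)
x₀ = 0.98

x_1 = g(0.980000) = 1.264107
x_2 = g(1.264107) = 1.201824
x_3 = g(1.201824) = 1.216029
x_4 = g(1.216029) = 1.212819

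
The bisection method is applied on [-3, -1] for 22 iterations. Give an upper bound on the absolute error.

Bisection error bound: |error| ≤ (b-a)/2^n
|error| ≤ (-1 - (-3))/2^22 = 2/2^22
|error| ≤ 0.0000004768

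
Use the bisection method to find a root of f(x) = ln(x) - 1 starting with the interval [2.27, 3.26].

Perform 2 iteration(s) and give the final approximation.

f(x) = ln(x) - 1
Initial interval: [2.27, 3.26]

Iteration 1:
  c_1 = (2.270000 + 3.260000)/2 = 2.765000
  f(c_1) = f(2.765000) = 0.017041
  f(a) × f(c) < 0, new interval: [2.270000, 2.765000]
Iteration 2:
  c_2 = (2.270000 + 2.765000)/2 = 2.517500
  f(c_2) = f(2.517500) = -0.076734
  f(a) × f(c) ≥ 0, new interval: [2.517500, 2.765000]

After 2 iteration(s), the approximation is c_2 = 2.517500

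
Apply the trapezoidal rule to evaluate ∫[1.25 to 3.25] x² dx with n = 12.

f(x) = x²
a = 1.25, b = 3.25, n = 12
h = (b - a)/n = 0.166667

Trapezoidal rule: (h/2)[f(x₀) + 2f(x₁) + 2f(x₂) + ... + f(xₙ)]

x_0 = 1.2500, f(x_0) = 1.562500, coefficient = 1
x_1 = 1.4167, f(x_1) = 2.006944, coefficient = 2
x_2 = 1.5833, f(x_2) = 2.506944, coefficient = 2
x_3 = 1.7500, f(x_3) = 3.062500, coefficient = 2
x_4 = 1.9167, f(x_4) = 3.673611, coefficient = 2
x_5 = 2.0833, f(x_5) = 4.340278, coefficient = 2
x_6 = 2.2500, f(x_6) = 5.062500, coefficient = 2
x_7 = 2.4167, f(x_7) = 5.840278, coefficient = 2
x_8 = 2.5833, f(x_8) = 6.673611, coefficient = 2
x_9 = 2.7500, f(x_9) = 7.562500, coefficient = 2
x_10 = 2.9167, f(x_10) = 8.506944, coefficient = 2
x_11 = 3.0833, f(x_11) = 9.506944, coefficient = 2
x_12 = 3.2500, f(x_12) = 10.562500, coefficient = 1

I ≈ (0.166667/2) × 129.611111 = 10.800926
Exact value: 10.791667
Error: 0.009259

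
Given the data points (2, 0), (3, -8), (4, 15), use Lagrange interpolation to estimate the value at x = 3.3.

Lagrange interpolation formula:
P(x) = Σ yᵢ × Lᵢ(x)
where Lᵢ(x) = Π_{j≠i} (x - xⱼ)/(xᵢ - xⱼ)

L_0(3.3) = (3.3 - 3)/(2 - 3) × (3.3 - 4)/(2 - 4) = -0.105000
L_1(3.3) = (3.3 - 2)/(3 - 2) × (3.3 - 4)/(3 - 4) = 0.910000
L_2(3.3) = (3.3 - 2)/(4 - 2) × (3.3 - 3)/(4 - 3) = 0.195000

P(3.3) = 0×L_0(3.3) + (-8)×L_1(3.3) + 15×L_2(3.3)
P(3.3) = -4.355000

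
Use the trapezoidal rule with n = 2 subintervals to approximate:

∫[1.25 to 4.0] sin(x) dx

f(x) = sin(x)
a = 1.25, b = 4.0, n = 2
h = (b - a)/n = 1.375000

Trapezoidal rule: (h/2)[f(x₀) + 2f(x₁) + 2f(x₂) + ... + f(xₙ)]

x_0 = 1.2500, f(x_0) = 0.948985, coefficient = 1
x_1 = 2.6250, f(x_1) = 0.493920, coefficient = 2
x_2 = 4.0000, f(x_2) = -0.756802, coefficient = 1

I ≈ (1.375000/2) × 1.180023 = 0.811266
Exact value: 0.968966
Error: 0.157700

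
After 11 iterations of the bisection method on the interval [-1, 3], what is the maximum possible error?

Bisection error bound: |error| ≤ (b-a)/2^n
|error| ≤ (3 - (-1))/2^11 = 4/2^11
|error| ≤ 0.0019531250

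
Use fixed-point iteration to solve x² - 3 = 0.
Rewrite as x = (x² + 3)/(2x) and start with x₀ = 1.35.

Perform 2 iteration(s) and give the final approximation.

Equation: x² - 3 = 0
Fixed-point form: x = (x² + 3)/(2x)
x₀ = 1.35

x_1 = g(1.350000) = 1.786111
x_2 = g(1.786111) = 1.732869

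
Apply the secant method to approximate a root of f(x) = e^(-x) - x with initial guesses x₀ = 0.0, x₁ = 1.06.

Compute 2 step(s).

f(x) = e^(-x) - x
x₀ = 0.0, x₁ = 1.06

Secant formula: x_{n+1} = x_n - f(x_n)(x_n - x_{n-1})/(f(x_n) - f(x_{n-1}))

Iteration 1:
  f(0.000000) = 1.000000
  f(1.060000) = -0.713544
  x_2 = 1.060000 - (-0.713544)×(1.060000 - 0.000000)/(-0.713544 - 1.000000)
       = 0.618601
Iteration 2:
  f(1.060000) = -0.713544
  f(0.618601) = -0.079903
  x_3 = 0.618601 - (-0.079903)×(0.618601 - 1.060000)/(-0.079903 - (-0.713544))
       = 0.562940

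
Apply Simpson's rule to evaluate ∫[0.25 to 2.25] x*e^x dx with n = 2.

f(x) = x*e^x
a = 0.25, b = 2.25, n = 2
h = (b - a)/n = 1.000000

Simpson's rule: (h/3)[f(x₀) + 4f(x₁) + 2f(x₂) + ... + f(xₙ)]

x_0 = 0.2500, f(x_0) = 0.321006, coefficient = 1
x_1 = 1.2500, f(x_1) = 4.362929, coefficient = 4
x_2 = 2.2500, f(x_2) = 21.347406, coefficient = 1

I ≈ (1.000000/3) × 39.120127 = 13.040042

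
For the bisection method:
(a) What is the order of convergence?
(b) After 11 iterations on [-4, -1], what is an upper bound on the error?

(a) Bisection has linear (order 1) convergence; the error is halved each step.

(b) Error bound = (b-a)/2^n = (-1 - (-4))/2^{11}
    = 3/2^{11}

(a) 1 (linear); (b) error ≤ 1.46e-03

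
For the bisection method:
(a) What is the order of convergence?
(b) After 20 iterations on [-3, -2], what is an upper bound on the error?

(a) Bisection has linear (order 1) convergence; the error is halved each step.

(b) Error bound = (b-a)/2^n = (-2 - (-3))/2^{20}
    = 1/2^{20}

(a) 1 (linear); (b) error ≤ 9.54e-07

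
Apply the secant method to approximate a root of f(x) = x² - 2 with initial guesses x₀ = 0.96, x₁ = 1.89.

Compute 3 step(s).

f(x) = x² - 2
x₀ = 0.96, x₁ = 1.89

Secant formula: x_{n+1} = x_n - f(x_n)(x_n - x_{n-1})/(f(x_n) - f(x_{n-1}))

Iteration 1:
  f(0.960000) = -1.078400
  f(1.890000) = 1.572100
  x_2 = 1.890000 - 1.572100×(1.890000 - 0.960000)/(1.572100 - (-1.078400))
       = 1.338386
Iteration 2:
  f(1.890000) = 1.572100
  f(1.338386) = -0.208723
  x_3 = 1.338386 - (-0.208723)×(1.338386 - 1.890000)/(-0.208723 - 1.572100)
       = 1.403038
Iteration 3:
  f(1.338386) = -0.208723
  f(1.403038) = -0.031483
  x_4 = 1.403038 - (-0.031483)×(1.403038 - 1.338386)/(-0.031483 - (-0.208723))
       = 1.414523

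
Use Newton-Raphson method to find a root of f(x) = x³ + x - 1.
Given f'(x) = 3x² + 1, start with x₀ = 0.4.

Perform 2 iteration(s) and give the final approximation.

f(x) = x³ + x - 1
f'(x) = 3x² + 1
x₀ = 0.4

Newton-Raphson formula: x_{n+1} = x_n - f(x_n)/f'(x_n)

Iteration 1:
  f(0.400000) = -0.536000
  f'(0.400000) = 1.480000
  x_1 = 0.400000 - (-0.536000)/1.480000 = 0.762162
Iteration 2:
  f(0.762162) = 0.204895
  f'(0.762162) = 2.742673
  x_2 = 0.762162 - 0.204895/2.742673 = 0.687456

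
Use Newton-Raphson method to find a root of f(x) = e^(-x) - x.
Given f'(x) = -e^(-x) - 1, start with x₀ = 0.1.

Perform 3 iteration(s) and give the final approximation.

f(x) = e^(-x) - x
f'(x) = -e^(-x) - 1
x₀ = 0.1

Newton-Raphson formula: x_{n+1} = x_n - f(x_n)/f'(x_n)

Iteration 1:
  f(0.100000) = 0.804837
  f'(0.100000) = -1.904837
  x_1 = 0.100000 - 0.804837/(-1.904837) = 0.522523
Iteration 2:
  f(0.522523) = 0.070500
  f'(0.522523) = -1.593023
  x_2 = 0.522523 - 0.070500/(-1.593023) = 0.566778
Iteration 3:
  f(0.566778) = 0.000572
  f'(0.566778) = -1.567350
  x_3 = 0.566778 - 0.000572/(-1.567350) = 0.567143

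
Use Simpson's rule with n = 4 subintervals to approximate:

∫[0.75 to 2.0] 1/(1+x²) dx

f(x) = 1/(1+x²)
a = 0.75, b = 2.0, n = 4
h = (b - a)/n = 0.312500

Simpson's rule: (h/3)[f(x₀) + 4f(x₁) + 2f(x₂) + ... + f(xₙ)]

x_0 = 0.7500, f(x_0) = 0.640000, coefficient = 1
x_1 = 1.0625, f(x_1) = 0.469725, coefficient = 4
x_2 = 1.3750, f(x_2) = 0.345946, coefficient = 2
x_3 = 1.6875, f(x_3) = 0.259898, coefficient = 4
x_4 = 2.0000, f(x_4) = 0.200000, coefficient = 1

I ≈ (0.312500/3) × 4.450385 = 0.463582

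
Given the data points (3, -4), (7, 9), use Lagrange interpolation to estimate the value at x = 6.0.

Lagrange interpolation formula:
P(x) = Σ yᵢ × Lᵢ(x)
where Lᵢ(x) = Π_{j≠i} (x - xⱼ)/(xᵢ - xⱼ)

L_0(6.0) = (6.0 - 7)/(3 - 7) = 0.250000
L_1(6.0) = (6.0 - 3)/(7 - 3) = 0.750000

P(6.0) = (-4)×L_0(6.0) + 9×L_1(6.0)
P(6.0) = 5.750000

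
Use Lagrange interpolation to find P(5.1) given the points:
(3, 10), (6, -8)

Lagrange interpolation formula:
P(x) = Σ yᵢ × Lᵢ(x)
where Lᵢ(x) = Π_{j≠i} (x - xⱼ)/(xᵢ - xⱼ)

L_0(5.1) = (5.1 - 6)/(3 - 6) = 0.300000
L_1(5.1) = (5.1 - 3)/(6 - 3) = 0.700000

P(5.1) = 10×L_0(5.1) + (-8)×L_1(5.1)
P(5.1) = -2.600000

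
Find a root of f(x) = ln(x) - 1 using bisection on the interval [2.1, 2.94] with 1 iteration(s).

f(x) = ln(x) - 1
Initial interval: [2.1, 2.94]

Iteration 1:
  c_1 = (2.100000 + 2.940000)/2 = 2.520000
  f(c_1) = f(2.520000) = -0.075741
  f(a) × f(c) ≥ 0, new interval: [2.520000, 2.940000]

After 1 iteration(s), the approximation is c_1 = 2.520000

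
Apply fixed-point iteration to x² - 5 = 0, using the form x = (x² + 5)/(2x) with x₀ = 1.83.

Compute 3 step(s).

Equation: x² - 5 = 0
Fixed-point form: x = (x² + 5)/(2x)
x₀ = 1.83

x_1 = g(1.830000) = 2.281120
x_2 = g(2.281120) = 2.236513
x_3 = g(2.236513) = 2.236068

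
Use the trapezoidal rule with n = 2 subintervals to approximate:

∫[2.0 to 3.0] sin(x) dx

f(x) = sin(x)
a = 2.0, b = 3.0, n = 2
h = (b - a)/n = 0.500000

Trapezoidal rule: (h/2)[f(x₀) + 2f(x₁) + 2f(x₂) + ... + f(xₙ)]

x_0 = 2.0000, f(x_0) = 0.909297, coefficient = 1
x_1 = 2.5000, f(x_1) = 0.598472, coefficient = 2
x_2 = 3.0000, f(x_2) = 0.141120, coefficient = 1

I ≈ (0.500000/2) × 2.247362 = 0.561840
Exact value: 0.573846
Error: 0.012005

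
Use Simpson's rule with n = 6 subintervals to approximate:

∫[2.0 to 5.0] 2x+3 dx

f(x) = 2x+3
a = 2.0, b = 5.0, n = 6
h = (b - a)/n = 0.500000

Simpson's rule: (h/3)[f(x₀) + 4f(x₁) + 2f(x₂) + ... + f(xₙ)]

x_0 = 2.0000, f(x_0) = 7.000000, coefficient = 1
x_1 = 2.5000, f(x_1) = 8.000000, coefficient = 4
x_2 = 3.0000, f(x_2) = 9.000000, coefficient = 2
x_3 = 3.5000, f(x_3) = 10.000000, coefficient = 4
x_4 = 4.0000, f(x_4) = 11.000000, coefficient = 2
x_5 = 4.5000, f(x_5) = 12.000000, coefficient = 4
x_6 = 5.0000, f(x_6) = 13.000000, coefficient = 1

I ≈ (0.500000/3) × 180.000000 = 30.000000
Exact value: 30.000000
Error: 0.000000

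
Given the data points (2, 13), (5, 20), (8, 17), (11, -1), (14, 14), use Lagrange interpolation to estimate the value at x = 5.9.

Lagrange interpolation formula:
P(x) = Σ yᵢ × Lᵢ(x)
where Lᵢ(x) = Π_{j≠i} (x - xⱼ)/(xᵢ - xⱼ)

L_0(5.9) = (5.9 - 5)/(2 - 5) × (5.9 - 8)/(2 - 8) × (5.9 - 11)/(2 - 11) × (5.9 - 14)/(2 - 14) = -0.040162
L_1(5.9) = (5.9 - 2)/(5 - 2) × (5.9 - 8)/(5 - 8) × (5.9 - 11)/(5 - 11) × (5.9 - 14)/(5 - 14) = 0.696150
L_2(5.9) = (5.9 - 2)/(8 - 2) × (5.9 - 5)/(8 - 5) × (5.9 - 11)/(8 - 11) × (5.9 - 14)/(8 - 14) = 0.447525
L_3(5.9) = (5.9 - 2)/(11 - 2) × (5.9 - 5)/(11 - 5) × (5.9 - 8)/(11 - 8) × (5.9 - 14)/(11 - 14) = -0.122850
L_4(5.9) = (5.9 - 2)/(14 - 2) × (5.9 - 5)/(14 - 5) × (5.9 - 8)/(14 - 8) × (5.9 - 11)/(14 - 11) = 0.019338

P(5.9) = 13×L_0(5.9) + 20×L_1(5.9) + 17×L_2(5.9) + (-1)×L_3(5.9) + 14×L_4(5.9)
P(5.9) = 21.402387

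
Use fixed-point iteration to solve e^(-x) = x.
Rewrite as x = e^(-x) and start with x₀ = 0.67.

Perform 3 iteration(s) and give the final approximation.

Equation: e^(-x) = x
Fixed-point form: x = e^(-x)
x₀ = 0.67

x_1 = g(0.670000) = 0.511709
x_2 = g(0.511709) = 0.599470
x_3 = g(0.599470) = 0.549102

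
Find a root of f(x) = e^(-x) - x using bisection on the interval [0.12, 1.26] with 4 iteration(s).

f(x) = e^(-x) - x
Initial interval: [0.12, 1.26]

Iteration 1:
  c_1 = (0.120000 + 1.260000)/2 = 0.690000
  f(c_1) = f(0.690000) = -0.188424
  f(a) × f(c) < 0, new interval: [0.120000, 0.690000]
Iteration 2:
  c_2 = (0.120000 + 0.690000)/2 = 0.405000
  f(c_2) = f(0.405000) = 0.261977
  f(a) × f(c) ≥ 0, new interval: [0.405000, 0.690000]
Iteration 3:
  c_3 = (0.405000 + 0.690000)/2 = 0.547500
  f(c_3) = f(0.547500) = 0.030894
  f(a) × f(c) ≥ 0, new interval: [0.547500, 0.690000]
Iteration 4:
  c_4 = (0.547500 + 0.690000)/2 = 0.618750
  f(c_4) = f(0.618750) = -0.080133
  f(a) × f(c) < 0, new interval: [0.547500, 0.618750]

After 4 iteration(s), the approximation is c_4 = 0.618750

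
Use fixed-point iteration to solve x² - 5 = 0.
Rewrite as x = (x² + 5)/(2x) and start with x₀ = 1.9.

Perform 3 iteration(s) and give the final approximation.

Equation: x² - 5 = 0
Fixed-point form: x = (x² + 5)/(2x)
x₀ = 1.9

x_1 = g(1.900000) = 2.265789
x_2 = g(2.265789) = 2.236263
x_3 = g(2.236263) = 2.236068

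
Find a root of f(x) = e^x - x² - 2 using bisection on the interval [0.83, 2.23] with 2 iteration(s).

f(x) = e^x - x² - 2
Initial interval: [0.83, 2.23]

Iteration 1:
  c_1 = (0.830000 + 2.230000)/2 = 1.530000
  f(c_1) = f(1.530000) = 0.277277
  f(a) × f(c) < 0, new interval: [0.830000, 1.530000]
Iteration 2:
  c_2 = (0.830000 + 1.530000)/2 = 1.180000
  f(c_2) = f(1.180000) = -0.138026
  f(a) × f(c) ≥ 0, new interval: [1.180000, 1.530000]

After 2 iteration(s), the approximation is c_2 = 1.180000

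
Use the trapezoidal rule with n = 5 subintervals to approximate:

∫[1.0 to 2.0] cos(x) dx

f(x) = cos(x)
a = 1.0, b = 2.0, n = 5
h = (b - a)/n = 0.200000

Trapezoidal rule: (h/2)[f(x₀) + 2f(x₁) + 2f(x₂) + ... + f(xₙ)]

x_0 = 1.0000, f(x_0) = 0.540302, coefficient = 1
x_1 = 1.2000, f(x_1) = 0.362358, coefficient = 2
x_2 = 1.4000, f(x_2) = 0.169967, coefficient = 2
x_3 = 1.6000, f(x_3) = -0.029200, coefficient = 2
x_4 = 1.8000, f(x_4) = -0.227202, coefficient = 2
x_5 = 2.0000, f(x_5) = -0.416147, coefficient = 1

I ≈ (0.200000/2) × 0.676002 = 0.067600
Exact value: 0.067826
Error: 0.000226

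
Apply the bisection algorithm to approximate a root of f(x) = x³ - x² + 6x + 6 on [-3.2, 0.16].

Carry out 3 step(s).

f(x) = x³ - x² + 6x + 6
Initial interval: [-3.2, 0.16]

Iteration 1:
  c_1 = (-3.200000 + 0.160000)/2 = -1.520000
  f(c_1) = f(-1.520000) = -8.942208
  f(a) × f(c) ≥ 0, new interval: [-1.520000, 0.160000]
Iteration 2:
  c_2 = (-1.520000 + 0.160000)/2 = -0.680000
  f(c_2) = f(-0.680000) = 1.143168
  f(a) × f(c) < 0, new interval: [-1.520000, -0.680000]
Iteration 3:
  c_3 = (-1.520000 + (-0.680000))/2 = -1.100000
  f(c_3) = f(-1.100000) = -3.141000
  f(a) × f(c) ≥ 0, new interval: [-1.100000, -0.680000]

After 3 iteration(s), the approximation is c_3 = -1.100000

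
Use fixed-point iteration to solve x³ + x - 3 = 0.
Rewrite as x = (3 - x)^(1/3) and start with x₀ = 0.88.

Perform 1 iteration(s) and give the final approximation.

Equation: x³ + x - 3 = 0
Fixed-point form: x = (3 - x)^(1/3)
x₀ = 0.88

x_1 = g(0.880000) = 1.284632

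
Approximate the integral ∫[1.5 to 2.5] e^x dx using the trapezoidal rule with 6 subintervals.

f(x) = e^x
a = 1.5, b = 2.5, n = 6
h = (b - a)/n = 0.166667

Trapezoidal rule: (h/2)[f(x₀) + 2f(x₁) + 2f(x₂) + ... + f(xₙ)]

x_0 = 1.5000, f(x_0) = 4.481689, coefficient = 1
x_1 = 1.6667, f(x_1) = 5.294490, coefficient = 2
x_2 = 1.8333, f(x_2) = 6.254701, coefficient = 2
x_3 = 2.0000, f(x_3) = 7.389056, coefficient = 2
x_4 = 2.1667, f(x_4) = 8.729138, coefficient = 2
x_5 = 2.3333, f(x_5) = 10.312259, coefficient = 2
x_6 = 2.5000, f(x_6) = 12.182494, coefficient = 1

I ≈ (0.166667/2) × 92.623471 = 7.718623
Exact value: 7.700805
Error: 0.017818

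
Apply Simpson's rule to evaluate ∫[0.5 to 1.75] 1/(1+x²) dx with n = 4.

f(x) = 1/(1+x²)
a = 0.5, b = 1.75, n = 4
h = (b - a)/n = 0.312500

Simpson's rule: (h/3)[f(x₀) + 4f(x₁) + 2f(x₂) + ... + f(xₙ)]

x_0 = 0.5000, f(x_0) = 0.800000, coefficient = 1
x_1 = 0.8125, f(x_1) = 0.602353, coefficient = 4
x_2 = 1.1250, f(x_2) = 0.441379, coefficient = 2
x_3 = 1.4375, f(x_3) = 0.326115, coefficient = 4
x_4 = 1.7500, f(x_4) = 0.246154, coefficient = 1

I ≈ (0.312500/3) × 5.642783 = 0.587790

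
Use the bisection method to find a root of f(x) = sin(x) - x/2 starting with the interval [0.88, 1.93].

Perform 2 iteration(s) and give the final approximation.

f(x) = sin(x) - x/2
Initial interval: [0.88, 1.93]

Iteration 1:
  c_1 = (0.880000 + 1.930000)/2 = 1.405000
  f(c_1) = f(1.405000) = 0.283787
  f(a) × f(c) ≥ 0, new interval: [1.405000, 1.930000]
Iteration 2:
  c_2 = (1.405000 + 1.930000)/2 = 1.667500
  f(c_2) = f(1.667500) = 0.161578
  f(a) × f(c) ≥ 0, new interval: [1.667500, 1.930000]

After 2 iteration(s), the approximation is c_2 = 1.667500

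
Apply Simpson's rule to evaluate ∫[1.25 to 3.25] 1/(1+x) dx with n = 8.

f(x) = 1/(1+x)
a = 1.25, b = 3.25, n = 8
h = (b - a)/n = 0.250000

Simpson's rule: (h/3)[f(x₀) + 4f(x₁) + 2f(x₂) + ... + f(xₙ)]

x_0 = 1.2500, f(x_0) = 0.444444, coefficient = 1
x_1 = 1.5000, f(x_1) = 0.400000, coefficient = 4
x_2 = 1.7500, f(x_2) = 0.363636, coefficient = 2
x_3 = 2.0000, f(x_3) = 0.333333, coefficient = 4
x_4 = 2.2500, f(x_4) = 0.307692, coefficient = 2
x_5 = 2.5000, f(x_5) = 0.285714, coefficient = 4
x_6 = 2.7500, f(x_6) = 0.266667, coefficient = 2
x_7 = 3.0000, f(x_7) = 0.250000, coefficient = 4
x_8 = 3.2500, f(x_8) = 0.235294, coefficient = 1

I ≈ (0.250000/3) × 7.631920 = 0.635993
Exact value: 0.635989
Error: 0.000005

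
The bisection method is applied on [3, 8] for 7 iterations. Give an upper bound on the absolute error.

Bisection error bound: |error| ≤ (b-a)/2^n
|error| ≤ (8 - 3)/2^7 = 5/2^7
|error| ≤ 0.0390625000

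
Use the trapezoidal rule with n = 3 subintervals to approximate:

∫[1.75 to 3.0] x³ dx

f(x) = x³
a = 1.75, b = 3.0, n = 3
h = (b - a)/n = 0.416667

Trapezoidal rule: (h/2)[f(x₀) + 2f(x₁) + 2f(x₂) + ... + f(xₙ)]

x_0 = 1.7500, f(x_0) = 5.359375, coefficient = 1
x_1 = 2.1667, f(x_1) = 10.171296, coefficient = 2
x_2 = 2.5833, f(x_2) = 17.240162, coefficient = 2
x_3 = 3.0000, f(x_3) = 27.000000, coefficient = 1

I ≈ (0.416667/2) × 87.182292 = 18.162977
Exact value: 17.905273
Error: 0.257704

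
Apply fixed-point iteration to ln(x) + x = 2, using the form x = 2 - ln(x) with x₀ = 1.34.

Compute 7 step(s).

Equation: ln(x) + x = 2
Fixed-point form: x = 2 - ln(x)
x₀ = 1.34

x_1 = g(1.340000) = 1.707330
x_2 = g(1.707330) = 1.465069
x_3 = g(1.465069) = 1.618098
x_4 = g(1.618098) = 1.518749
x_5 = g(1.518749) = 1.582113
x_6 = g(1.582113) = 1.541239
x_7 = g(1.541239) = 1.567414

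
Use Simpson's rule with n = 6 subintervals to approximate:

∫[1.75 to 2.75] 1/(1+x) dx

f(x) = 1/(1+x)
a = 1.75, b = 2.75, n = 6
h = (b - a)/n = 0.166667

Simpson's rule: (h/3)[f(x₀) + 4f(x₁) + 2f(x₂) + ... + f(xₙ)]

x_0 = 1.7500, f(x_0) = 0.363636, coefficient = 1
x_1 = 1.9167, f(x_1) = 0.342857, coefficient = 4
x_2 = 2.0833, f(x_2) = 0.324324, coefficient = 2
x_3 = 2.2500, f(x_3) = 0.307692, coefficient = 4
x_4 = 2.4167, f(x_4) = 0.292683, coefficient = 2
x_5 = 2.5833, f(x_5) = 0.279070, coefficient = 4
x_6 = 2.7500, f(x_6) = 0.266667, coefficient = 1

I ≈ (0.166667/3) × 5.582794 = 0.310155
Exact value: 0.310155
Error: 0.000000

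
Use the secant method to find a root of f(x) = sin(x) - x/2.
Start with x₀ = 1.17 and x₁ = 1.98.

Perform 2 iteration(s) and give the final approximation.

f(x) = sin(x) - x/2
x₀ = 1.17, x₁ = 1.98

Secant formula: x_{n+1} = x_n - f(x_n)(x_n - x_{n-1})/(f(x_n) - f(x_{n-1}))

Iteration 1:
  f(1.170000) = 0.335751
  f(1.980000) = -0.072562
  x_2 = 1.980000 - (-0.072562)×(1.980000 - 1.170000)/(-0.072562 - 0.335751)
       = 1.836053
Iteration 2:
  f(1.980000) = -0.072562
  f(1.836053) = 0.046999
  x_3 = 1.836053 - 0.046999×(1.836053 - 1.980000)/(0.046999 - (-0.072562))
       = 1.892638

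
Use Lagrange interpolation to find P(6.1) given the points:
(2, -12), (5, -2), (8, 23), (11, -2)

Lagrange interpolation formula:
P(x) = Σ yᵢ × Lᵢ(x)
where Lᵢ(x) = Π_{j≠i} (x - xⱼ)/(xᵢ - xⱼ)

L_0(6.1) = (6.1 - 5)/(2 - 5) × (6.1 - 8)/(2 - 8) × (6.1 - 11)/(2 - 11) = -0.063216
L_1(6.1) = (6.1 - 2)/(5 - 2) × (6.1 - 8)/(5 - 8) × (6.1 - 11)/(5 - 11) = 0.706870
L_2(6.1) = (6.1 - 2)/(8 - 2) × (6.1 - 5)/(8 - 5) × (6.1 - 11)/(8 - 11) = 0.409241
L_3(6.1) = (6.1 - 2)/(11 - 2) × (6.1 - 5)/(11 - 5) × (6.1 - 8)/(11 - 8) = -0.052895

P(6.1) = (-12)×L_0(6.1) + (-2)×L_1(6.1) + 23×L_2(6.1) + (-2)×L_3(6.1)
P(6.1) = 8.863179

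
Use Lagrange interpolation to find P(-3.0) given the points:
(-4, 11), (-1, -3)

Lagrange interpolation formula:
P(x) = Σ yᵢ × Lᵢ(x)
where Lᵢ(x) = Π_{j≠i} (x - xⱼ)/(xᵢ - xⱼ)

L_0(-3.0) = (-3.0 - (-1))/(-4 - (-1)) = 0.666667
L_1(-3.0) = (-3.0 - (-4))/(-1 - (-4)) = 0.333333

P(-3.0) = 11×L_0(-3.0) + (-3)×L_1(-3.0)
P(-3.0) = 6.333333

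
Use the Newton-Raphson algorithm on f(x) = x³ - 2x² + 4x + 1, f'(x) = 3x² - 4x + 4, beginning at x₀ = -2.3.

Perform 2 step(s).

f(x) = x³ - 2x² + 4x + 1
f'(x) = 3x² - 4x + 4
x₀ = -2.3

Newton-Raphson formula: x_{n+1} = x_n - f(x_n)/f'(x_n)

Iteration 1:
  f(-2.300000) = -30.947000
  f'(-2.300000) = 29.070000
  x_1 = -2.300000 - (-30.947000)/29.070000 = -1.235432
Iteration 2:
  f(-1.235432) = -8.879939
  f'(-1.235432) = 13.520601
  x_2 = -1.235432 - (-8.879939)/13.520601 = -0.578661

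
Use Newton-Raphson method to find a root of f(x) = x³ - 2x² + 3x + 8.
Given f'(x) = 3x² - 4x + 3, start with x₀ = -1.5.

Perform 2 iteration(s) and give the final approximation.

f(x) = x³ - 2x² + 3x + 8
f'(x) = 3x² - 4x + 3
x₀ = -1.5

Newton-Raphson formula: x_{n+1} = x_n - f(x_n)/f'(x_n)

Iteration 1:
  f(-1.500000) = -4.375000
  f'(-1.500000) = 15.750000
  x_1 = -1.500000 - (-4.375000)/15.750000 = -1.222222
Iteration 2:
  f(-1.222222) = -0.480110
  f'(-1.222222) = 12.370370
  x_2 = -1.222222 - (-0.480110)/12.370370 = -1.183411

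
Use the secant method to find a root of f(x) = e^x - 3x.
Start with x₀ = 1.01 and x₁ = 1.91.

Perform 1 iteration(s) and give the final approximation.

f(x) = e^x - 3x
x₀ = 1.01, x₁ = 1.91

Secant formula: x_{n+1} = x_n - f(x_n)(x_n - x_{n-1})/(f(x_n) - f(x_{n-1}))

Iteration 1:
  f(1.010000) = -0.284399
  f(1.910000) = 1.023089
  x_2 = 1.910000 - 1.023089×(1.910000 - 1.010000)/(1.023089 - (-0.284399))
       = 1.205764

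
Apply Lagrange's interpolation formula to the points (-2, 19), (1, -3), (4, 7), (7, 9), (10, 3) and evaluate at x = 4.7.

Lagrange interpolation formula:
P(x) = Σ yᵢ × Lᵢ(x)
where Lᵢ(x) = Π_{j≠i} (x - xⱼ)/(xᵢ - xⱼ)

L_0(4.7) = (4.7 - 1)/(-2 - 1) × (4.7 - 4)/(-2 - 4) × (4.7 - 7)/(-2 - 7) × (4.7 - 10)/(-2 - 10) = 0.016241
L_1(4.7) = (4.7 - (-2))/(1 - (-2)) × (4.7 - 4)/(1 - 4) × (4.7 - 7)/(1 - 7) × (4.7 - 10)/(1 - 10) = -0.117636
L_2(4.7) = (4.7 - (-2))/(4 - (-2)) × (4.7 - 1)/(4 - 1) × (4.7 - 7)/(4 - 7) × (4.7 - 10)/(4 - 10) = 0.932685
L_3(4.7) = (4.7 - (-2))/(7 - (-2)) × (4.7 - 1)/(7 - 1) × (4.7 - 4)/(7 - 4) × (4.7 - 10)/(7 - 10) = 0.189241
L_4(4.7) = (4.7 - (-2))/(10 - (-2)) × (4.7 - 1)/(10 - 1) × (4.7 - 4)/(10 - 4) × (4.7 - 7)/(10 - 7) = -0.020531

P(4.7) = 19×L_0(4.7) + (-3)×L_1(4.7) + 7×L_2(4.7) + 9×L_3(4.7) + 3×L_4(4.7)
P(4.7) = 8.831854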